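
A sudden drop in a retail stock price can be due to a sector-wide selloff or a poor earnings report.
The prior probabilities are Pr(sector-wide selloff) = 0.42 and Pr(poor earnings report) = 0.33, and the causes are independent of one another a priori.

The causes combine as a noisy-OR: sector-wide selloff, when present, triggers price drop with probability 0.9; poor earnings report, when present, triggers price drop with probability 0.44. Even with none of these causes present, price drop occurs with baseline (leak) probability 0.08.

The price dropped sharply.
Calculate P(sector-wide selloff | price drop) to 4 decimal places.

P(sector-wide selloff | price drop) ≈ 0.7575

Under noisy-OR, P(price drop | causes) = 1 − (1−0.08)·∏(1−qᵢ) over the active causes.
Weight on sector-wide selloff=true, given the evidence: 0.255511 + 0.131459 = 0.386970
The normalizing constant is 0.08*0.58*0.67 + 0.4848*0.58*0.33 + 0.908*0.42*0.67 + 0.94848*0.42*0.33 = 0.510849
P(sector-wide selloff | price drop) = 0.386970/0.510849 ≈ 0.7575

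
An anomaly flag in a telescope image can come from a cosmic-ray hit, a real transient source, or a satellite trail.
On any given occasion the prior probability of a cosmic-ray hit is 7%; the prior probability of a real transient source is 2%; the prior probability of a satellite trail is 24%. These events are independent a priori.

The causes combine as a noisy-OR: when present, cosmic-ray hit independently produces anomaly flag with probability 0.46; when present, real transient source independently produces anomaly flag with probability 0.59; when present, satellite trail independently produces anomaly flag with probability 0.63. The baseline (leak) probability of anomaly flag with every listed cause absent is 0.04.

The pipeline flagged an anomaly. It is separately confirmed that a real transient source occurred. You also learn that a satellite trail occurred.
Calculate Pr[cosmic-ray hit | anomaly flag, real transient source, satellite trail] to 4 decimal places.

Under noisy-OR, P(anomaly flag | causes) = 1 − (1−0.04)·∏(1−qᵢ) over the active causes.
For the numerator, keep only cosmic-ray hit=true terms: 0.921359·0.07 = 0.064495
The normalizing constant is 0.854368·0.93 + 0.921359·0.07 = 0.859057
P(cosmic-ray hit | anomaly flag, real transient source, satellite trail) = 0.064495/0.859057 ≈ 0.0751

Pr[cosmic-ray hit | anomaly flag, real transient source, satellite trail] ≈ 0.0751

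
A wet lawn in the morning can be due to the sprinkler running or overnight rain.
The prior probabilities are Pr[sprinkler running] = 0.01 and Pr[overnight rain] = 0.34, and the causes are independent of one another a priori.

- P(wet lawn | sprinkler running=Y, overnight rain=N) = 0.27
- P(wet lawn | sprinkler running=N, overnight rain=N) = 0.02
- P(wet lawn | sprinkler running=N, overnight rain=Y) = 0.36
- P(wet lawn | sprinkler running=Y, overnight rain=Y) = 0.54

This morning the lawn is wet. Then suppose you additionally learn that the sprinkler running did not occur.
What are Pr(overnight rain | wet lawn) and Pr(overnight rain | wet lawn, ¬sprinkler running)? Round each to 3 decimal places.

Numerator (weight on configurations with overnight rain): 0.121176 + 0.001836 = 0.123012
The normalizing constant is 0.02×0.99×0.66 + 0.36×0.99×0.34 + 0.27×0.01×0.66 + 0.54×0.01×0.34 = 0.137862
Posterior = 0.123012 / 0.137862 ≈ 0.892

Now also conditioning on sprinkler running≠true:
Sum P(wet lawn|·) weighted by the priors over both values of overnight rain:
  P(wet lawn | ¬sprinkler running) = 0.02·0.66 + 0.36·0.34
        = 0.013200 + 0.122400 = 0.135600
Configurations with overnight rain contribute 0.122400, so
  P(overnight rain | wet lawn, ¬sprinkler running) = 0.122400 / 0.135600 ≈ 0.903

Pr(overnight rain | wet lawn) ≈ 0.892; Pr(overnight rain | wet lawn, ¬sprinkler running) ≈ 0.903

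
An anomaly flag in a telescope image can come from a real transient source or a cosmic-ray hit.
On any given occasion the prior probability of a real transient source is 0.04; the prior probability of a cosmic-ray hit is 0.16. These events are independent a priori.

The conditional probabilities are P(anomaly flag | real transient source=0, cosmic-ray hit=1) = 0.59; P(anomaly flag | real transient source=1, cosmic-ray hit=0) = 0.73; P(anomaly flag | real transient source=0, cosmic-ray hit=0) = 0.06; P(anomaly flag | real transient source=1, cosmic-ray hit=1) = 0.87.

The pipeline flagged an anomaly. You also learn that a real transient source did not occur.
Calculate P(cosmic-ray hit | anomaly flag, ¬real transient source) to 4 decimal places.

Numerator (weight on configurations with cosmic-ray hit): 0.59×0.16 = 0.094400
The normalizing constant is 0.06×0.84 + 0.59×0.16 = 0.144800
P(cosmic-ray hit | anomaly flag, ¬real transient source) = 0.094400/0.144800 ≈ 0.6519

P(cosmic-ray hit | anomaly flag, ¬real transient source) ≈ 0.6519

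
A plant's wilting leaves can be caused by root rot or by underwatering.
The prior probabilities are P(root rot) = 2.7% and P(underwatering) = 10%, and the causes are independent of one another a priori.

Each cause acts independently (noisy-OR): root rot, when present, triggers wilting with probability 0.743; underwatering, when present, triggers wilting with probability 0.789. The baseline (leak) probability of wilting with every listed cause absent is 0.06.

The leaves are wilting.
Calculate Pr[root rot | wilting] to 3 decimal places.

Under noisy-OR, P(wilting | causes) = 1 − (1−0.06)·∏(1−qᵢ) over the active causes.
Enumerate the 4 (root rot, underwatering) configurations and weight by the priors:
  P(wilting) = 0.06·0.973·0.9 + 0.80166·0.973·0.1 + 0.75842·0.027·0.9 + 0.949027·0.027·0.1
        = 0.052542 + 0.078002 + 0.018430 + 0.002562 = 0.151536
The terms with root rot present sum to 0.020992, so
  P(root rot | wilting) = 0.020992 / 0.151536 ≈ 0.139

Pr[root rot | wilting] ≈ 0.139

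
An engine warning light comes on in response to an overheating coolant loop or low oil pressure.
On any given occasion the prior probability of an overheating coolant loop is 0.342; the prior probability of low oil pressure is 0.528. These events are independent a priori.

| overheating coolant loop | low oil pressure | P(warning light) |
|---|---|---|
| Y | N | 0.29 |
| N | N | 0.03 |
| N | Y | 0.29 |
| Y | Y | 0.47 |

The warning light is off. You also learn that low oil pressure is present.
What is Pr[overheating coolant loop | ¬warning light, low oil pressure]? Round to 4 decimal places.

Numerator (weight on configurations with overheating coolant loop): 0.53*0.342 = 0.181260
Normalizer over all consistent configurations: 0.71*0.658 + 0.53*0.342 = 0.648440
P(overheating coolant loop | ¬warning light, low oil pressure) = 0.181260/0.648440 ≈ 0.2795

Pr[overheating coolant loop | ¬warning light, low oil pressure] ≈ 0.2795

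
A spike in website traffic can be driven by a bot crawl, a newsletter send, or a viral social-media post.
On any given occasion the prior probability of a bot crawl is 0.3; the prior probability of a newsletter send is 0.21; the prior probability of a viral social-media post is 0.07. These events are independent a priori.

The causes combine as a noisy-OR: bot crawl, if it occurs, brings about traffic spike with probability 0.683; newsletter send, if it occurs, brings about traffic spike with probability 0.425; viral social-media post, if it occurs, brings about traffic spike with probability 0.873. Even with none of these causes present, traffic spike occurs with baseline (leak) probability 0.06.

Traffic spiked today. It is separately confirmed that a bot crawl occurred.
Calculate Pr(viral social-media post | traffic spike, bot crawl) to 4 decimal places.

Pr(viral social-media post | traffic spike, bot crawl) ≈ 0.0907

Under noisy-OR, P(traffic spike | causes) = 1 − (1−0.06)·∏(1−qᵢ) over the active causes.
Numerator (weight on configurations with viral social-media post): 0.053207 + 0.014380 = 0.067587
Normalizer over all consistent configurations: 0.70202·0.79·0.93 + 0.962157·0.79·0.07 + 0.828662·0.21·0.93 + 0.97824·0.21·0.07 = 0.745199
Posterior = 0.067587 / 0.745199 ≈ 0.0907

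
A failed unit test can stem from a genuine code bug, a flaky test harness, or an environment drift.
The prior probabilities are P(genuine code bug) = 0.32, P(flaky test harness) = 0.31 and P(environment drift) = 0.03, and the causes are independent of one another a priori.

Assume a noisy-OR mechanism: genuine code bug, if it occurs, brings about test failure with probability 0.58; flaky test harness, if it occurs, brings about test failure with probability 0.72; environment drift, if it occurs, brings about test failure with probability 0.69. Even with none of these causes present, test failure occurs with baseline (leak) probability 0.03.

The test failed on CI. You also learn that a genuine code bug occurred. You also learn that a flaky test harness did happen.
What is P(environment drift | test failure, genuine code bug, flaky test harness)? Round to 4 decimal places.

P(environment drift | test failure, genuine code bug, flaky test harness) ≈ 0.0326

Under noisy-OR, P(test failure | causes) = 1 − (1−0.03)·∏(1−qᵢ) over the active causes.
P(test failure | genuine code bug, flaky test harness) = 0.885928·0.97 + 0.964638·0.03 = 0.859350 + 0.028939 = 0.888289
The environment drift-present share is 0.964638·0.03 = 0.028939.
So P(environment drift | test failure, genuine code bug, flaky test harness) = 0.028939/0.888289 ≈ 0.0326.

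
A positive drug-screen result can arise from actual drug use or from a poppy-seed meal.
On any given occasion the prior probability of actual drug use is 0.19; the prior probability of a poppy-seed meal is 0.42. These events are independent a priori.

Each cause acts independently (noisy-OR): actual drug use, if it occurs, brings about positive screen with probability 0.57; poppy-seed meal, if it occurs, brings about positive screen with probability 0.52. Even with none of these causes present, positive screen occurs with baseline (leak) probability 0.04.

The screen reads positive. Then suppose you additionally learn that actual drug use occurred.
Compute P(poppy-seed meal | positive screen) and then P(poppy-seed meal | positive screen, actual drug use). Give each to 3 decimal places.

Under noisy-OR, P(positive screen | causes) = 1 − (1−0.04)·∏(1−qᵢ) over the active causes.
Enumerate the 4 (actual drug use, poppy-seed meal) configurations and weight by the priors:
  P(positive screen) = 0.04·0.81·0.58 + 0.5392·0.81·0.42 + 0.5872·0.19·0.58 + 0.801856·0.19·0.42
        = 0.018792 + 0.183436 + 0.064709 + 0.063988 = 0.330925
The terms with poppy-seed meal present sum to 0.247424, so
  P(poppy-seed meal | positive screen) = 0.247424 / 0.330925 ≈ 0.748

Now condition on the additional information:
P(positive screen | actual drug use) = 0.5872*0.58 + 0.801856*0.42 = 0.340576 + 0.336780 = 0.677356
Of this, 0.336780 comes from 0.801856*0.42 (the poppy-seed meal=true cases).
Hence the posterior is 0.336780/0.677356 ≈ 0.497.
The drop from 0.748 to 0.497 is the explaining-away (discounting) effect.

P(poppy-seed meal | positive screen) ≈ 0.748; P(poppy-seed meal | positive screen, actual drug use) ≈ 0.497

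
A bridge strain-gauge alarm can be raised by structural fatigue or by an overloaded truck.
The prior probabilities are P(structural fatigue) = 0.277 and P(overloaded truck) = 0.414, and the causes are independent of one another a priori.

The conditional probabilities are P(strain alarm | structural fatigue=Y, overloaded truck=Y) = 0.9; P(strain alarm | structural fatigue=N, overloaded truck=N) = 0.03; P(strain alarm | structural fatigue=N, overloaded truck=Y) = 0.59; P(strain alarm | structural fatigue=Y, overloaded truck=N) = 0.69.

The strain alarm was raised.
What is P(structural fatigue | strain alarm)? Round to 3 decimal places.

P(strain alarm) = 0.03*0.723*0.586 + 0.59*0.723*0.414 + 0.69*0.277*0.586 + 0.9*0.277*0.414 = 0.012710 + 0.176600 + 0.112002 + 0.103210 = 0.404522
Restricting to configurations with structural fatigue present: 0.112002 + 0.103210 = 0.215212.
P(structural fatigue | strain alarm) = 0.215212 / 0.404522 ≈ 0.532

P(structural fatigue | strain alarm) ≈ 0.532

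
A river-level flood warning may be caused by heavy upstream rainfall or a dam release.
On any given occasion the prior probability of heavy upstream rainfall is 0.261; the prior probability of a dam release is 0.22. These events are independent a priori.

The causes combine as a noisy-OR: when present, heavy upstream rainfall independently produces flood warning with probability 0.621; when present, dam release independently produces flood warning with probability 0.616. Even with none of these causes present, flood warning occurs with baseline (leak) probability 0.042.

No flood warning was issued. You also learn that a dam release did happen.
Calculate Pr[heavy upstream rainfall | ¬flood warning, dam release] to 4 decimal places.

Under noisy-OR, P(flood warning | causes) = 1 − (1−0.042)·∏(1−qᵢ) over the active causes.
Weight on heavy upstream rainfall=true, given the evidence: 0.139423·0.261 = 0.036389
Denominator P(¬flood warning | dam release): 0.367872·0.739 + 0.139423·0.261 = 0.308246
P(heavy upstream rainfall | ¬flood warning, dam release) = 0.036389/0.308246 ≈ 0.1181

Pr[heavy upstream rainfall | ¬flood warning, dam release] ≈ 0.1181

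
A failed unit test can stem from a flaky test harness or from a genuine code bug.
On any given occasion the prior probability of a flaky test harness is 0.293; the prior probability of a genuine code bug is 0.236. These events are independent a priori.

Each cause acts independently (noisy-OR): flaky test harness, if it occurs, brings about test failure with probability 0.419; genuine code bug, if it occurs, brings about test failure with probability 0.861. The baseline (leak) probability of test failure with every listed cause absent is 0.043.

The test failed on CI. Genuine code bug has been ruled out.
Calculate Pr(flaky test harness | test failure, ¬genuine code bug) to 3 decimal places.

Pr(flaky test harness | test failure, ¬genuine code bug) ≈ 0.811

Under noisy-OR, P(test failure | causes) = 1 − (1−0.043)·∏(1−qᵢ) over the active causes.
P(test failure | ¬genuine code bug) = 0.043*0.707 + 0.443983*0.293 = 0.030401 + 0.130087 = 0.160488
The flaky test harness-present share is 0.443983*0.293 = 0.130087.
So P(flaky test harness | test failure, ¬genuine code bug) = 0.130087/0.160488 ≈ 0.811.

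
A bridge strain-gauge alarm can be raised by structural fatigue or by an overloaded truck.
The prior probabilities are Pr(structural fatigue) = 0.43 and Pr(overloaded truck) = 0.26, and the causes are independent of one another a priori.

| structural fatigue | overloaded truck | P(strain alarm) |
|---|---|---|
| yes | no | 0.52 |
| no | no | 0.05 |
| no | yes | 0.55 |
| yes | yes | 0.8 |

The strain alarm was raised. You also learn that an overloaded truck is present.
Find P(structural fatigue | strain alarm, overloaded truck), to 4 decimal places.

Weight on structural fatigue=true, given the evidence: 0.8·0.43 = 0.344000
Normalizer over all consistent configurations: 0.55·0.57 + 0.8·0.43 = 0.657500
Posterior = 0.344000 / 0.657500 ≈ 0.5232

P(structural fatigue | strain alarm, overloaded truck) ≈ 0.5232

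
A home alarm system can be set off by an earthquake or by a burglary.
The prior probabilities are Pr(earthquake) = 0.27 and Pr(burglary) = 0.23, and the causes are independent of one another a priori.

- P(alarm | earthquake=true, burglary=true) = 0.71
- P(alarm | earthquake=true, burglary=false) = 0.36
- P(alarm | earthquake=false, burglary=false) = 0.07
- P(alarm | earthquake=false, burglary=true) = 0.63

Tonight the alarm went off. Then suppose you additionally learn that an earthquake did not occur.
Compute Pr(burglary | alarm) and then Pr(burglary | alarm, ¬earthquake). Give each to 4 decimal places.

By total probability over the 4 (earthquake, burglary) configurations:
  P(alarm) = 0.07×0.73×0.77 + 0.63×0.73×0.23 + 0.36×0.27×0.77 + 0.71×0.27×0.23
        = 0.039347 + 0.105777 + 0.074844 + 0.044091 = 0.264059
Keeping only the burglary-present terms gives 0.149868, so
  P(burglary | alarm) = 0.149868 / 0.264059 ≈ 0.5676

With the extra evidence:
Sum P(alarm|·) weighted by the priors over both values of burglary:
  P(alarm | ¬earthquake) = 0.07*0.77 + 0.63*0.23
        = 0.053900 + 0.144900 = 0.198800
Configurations with burglary contribute 0.144900, so
  P(burglary | alarm, ¬earthquake) = 0.144900 / 0.198800 ≈ 0.7289

Pr(burglary | alarm) ≈ 0.5676; Pr(burglary | alarm, ¬earthquake) ≈ 0.7289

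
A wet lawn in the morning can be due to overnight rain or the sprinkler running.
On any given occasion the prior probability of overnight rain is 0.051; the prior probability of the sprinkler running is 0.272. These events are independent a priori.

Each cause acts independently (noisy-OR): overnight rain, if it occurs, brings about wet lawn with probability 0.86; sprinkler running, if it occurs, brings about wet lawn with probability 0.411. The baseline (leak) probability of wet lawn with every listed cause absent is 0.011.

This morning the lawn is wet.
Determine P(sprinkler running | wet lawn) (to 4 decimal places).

P(sprinkler running | wet lawn) ≈ 0.7527

Under noisy-OR, P(wet lawn | causes) = 1 − (1−0.011)·∏(1−qᵢ) over the active causes.
P(wet lawn) = 0.011*0.949*0.728 + 0.417479*0.949*0.272 + 0.86154*0.051*0.728 + 0.918447*0.051*0.272 = 0.007600 + 0.107763 + 0.031987 + 0.012741 = 0.160091
The sprinkler running-present share is 0.107763 + 0.012741 = 0.120504.
Hence the posterior is 0.120504/0.160091 ≈ 0.7527.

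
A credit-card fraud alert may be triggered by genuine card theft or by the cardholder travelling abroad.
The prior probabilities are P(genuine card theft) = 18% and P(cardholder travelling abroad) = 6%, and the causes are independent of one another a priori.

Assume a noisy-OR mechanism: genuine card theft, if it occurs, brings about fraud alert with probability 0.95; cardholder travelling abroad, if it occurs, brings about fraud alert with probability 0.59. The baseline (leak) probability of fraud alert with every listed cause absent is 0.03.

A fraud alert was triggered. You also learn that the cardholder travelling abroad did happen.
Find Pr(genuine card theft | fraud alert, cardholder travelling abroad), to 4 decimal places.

Under noisy-OR, P(fraud alert | causes) = 1 − (1−0.03)·∏(1−qᵢ) over the active causes.
Sum P(fraud alert|·) weighted by the priors over both values of genuine card theft:
  P(fraud alert | cardholder travelling abroad) = 0.6023·0.82 + 0.980115·0.18
        = 0.493886 + 0.176421 = 0.670307
Configurations with genuine card theft contribute 0.176421, so
  P(genuine card theft | fraud alert, cardholder travelling abroad) = 0.176421 / 0.670307 ≈ 0.2632

Pr(genuine card theft | fraud alert, cardholder travelling abroad) ≈ 0.2632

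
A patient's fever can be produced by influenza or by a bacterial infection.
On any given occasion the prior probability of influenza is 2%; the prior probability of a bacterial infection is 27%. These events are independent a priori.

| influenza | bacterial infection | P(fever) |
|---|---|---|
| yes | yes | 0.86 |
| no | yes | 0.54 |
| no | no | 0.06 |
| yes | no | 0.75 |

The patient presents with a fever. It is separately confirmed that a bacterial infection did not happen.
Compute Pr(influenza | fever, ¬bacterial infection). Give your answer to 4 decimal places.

Pr(influenza | fever, ¬bacterial infection) ≈ 0.2033

P(fever | ¬bacterial infection) = 0.06·0.98 + 0.75·0.02 = 0.058800 + 0.015000 = 0.073800
Of this, 0.015000 comes from 0.75·0.02 (the influenza=true cases).
Hence the posterior is 0.015000/0.073800 ≈ 0.2033.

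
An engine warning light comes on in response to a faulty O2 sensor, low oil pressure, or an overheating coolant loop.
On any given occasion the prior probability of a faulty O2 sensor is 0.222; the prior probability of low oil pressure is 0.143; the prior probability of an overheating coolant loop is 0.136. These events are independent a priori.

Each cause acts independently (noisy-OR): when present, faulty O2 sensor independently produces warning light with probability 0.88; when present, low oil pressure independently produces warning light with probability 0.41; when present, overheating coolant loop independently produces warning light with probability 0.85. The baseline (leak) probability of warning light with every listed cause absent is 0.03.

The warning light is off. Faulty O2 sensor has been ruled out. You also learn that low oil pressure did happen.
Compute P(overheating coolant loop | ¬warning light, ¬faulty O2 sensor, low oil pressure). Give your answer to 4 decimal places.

Under noisy-OR, P(warning light | causes) = 1 − (1−0.03)·∏(1−qᵢ) over the active causes.
Numerator (weight on configurations with overheating coolant loop): 0.085845*0.136 = 0.011675
Denominator P(¬warning light | ¬faulty O2 sensor, low oil pressure): 0.5723*0.864 + 0.085845*0.136 = 0.506142
P(overheating coolant loop | ¬warning light, ¬faulty O2 sensor, low oil pressure) = 0.011675/0.506142 ≈ 0.0231

P(overheating coolant loop | ¬warning light, ¬faulty O2 sensor, low oil pressure) ≈ 0.0231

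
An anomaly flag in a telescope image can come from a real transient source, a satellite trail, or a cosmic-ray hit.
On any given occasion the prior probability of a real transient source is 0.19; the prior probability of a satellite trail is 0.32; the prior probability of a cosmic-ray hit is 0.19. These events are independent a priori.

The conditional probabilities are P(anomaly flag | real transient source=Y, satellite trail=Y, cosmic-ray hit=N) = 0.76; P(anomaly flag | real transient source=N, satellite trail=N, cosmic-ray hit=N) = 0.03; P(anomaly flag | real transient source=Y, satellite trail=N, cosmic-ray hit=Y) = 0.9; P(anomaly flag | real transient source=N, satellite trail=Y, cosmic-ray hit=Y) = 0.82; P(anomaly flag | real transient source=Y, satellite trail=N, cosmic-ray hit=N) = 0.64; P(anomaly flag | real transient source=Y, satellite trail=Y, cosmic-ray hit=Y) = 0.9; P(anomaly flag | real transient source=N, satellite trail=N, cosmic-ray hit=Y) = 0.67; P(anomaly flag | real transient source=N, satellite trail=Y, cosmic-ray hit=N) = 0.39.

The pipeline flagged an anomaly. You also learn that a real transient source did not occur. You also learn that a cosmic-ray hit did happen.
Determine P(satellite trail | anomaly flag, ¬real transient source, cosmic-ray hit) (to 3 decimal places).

Sum P(anomaly flag|·) weighted by the priors over both values of satellite trail:
  P(anomaly flag | ¬real transient source, cosmic-ray hit) = 0.67×0.68 + 0.82×0.32
        = 0.455600 + 0.262400 = 0.718000
Keeping only the satellite trail-present terms gives 0.262400, so
  P(satellite trail | anomaly flag, ¬real transient source, cosmic-ray hit) = 0.262400 / 0.718000 ≈ 0.365

P(satellite trail | anomaly flag, ¬real transient source, cosmic-ray hit) ≈ 0.365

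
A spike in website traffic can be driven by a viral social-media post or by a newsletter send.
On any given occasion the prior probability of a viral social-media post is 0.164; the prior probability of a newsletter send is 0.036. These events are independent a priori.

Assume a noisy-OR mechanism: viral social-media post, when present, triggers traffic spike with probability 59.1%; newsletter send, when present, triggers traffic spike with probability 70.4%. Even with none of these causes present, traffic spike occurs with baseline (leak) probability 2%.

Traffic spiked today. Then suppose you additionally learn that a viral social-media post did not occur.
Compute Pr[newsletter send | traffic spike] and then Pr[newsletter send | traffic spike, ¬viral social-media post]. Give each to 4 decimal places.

Under noisy-OR, P(traffic spike | causes) = 1 − (1−0.02)·∏(1−qᵢ) over the active causes.
Sum P(traffic spike|·) weighted by the priors over the 4 (viral social-media post, newsletter send) configurations:
  P(traffic spike) = 0.02×0.836×0.964 + 0.70992×0.836×0.036 + 0.59918×0.164×0.964 + 0.881357×0.164×0.036
        = 0.016118 + 0.021366 + 0.094728 + 0.005204 = 0.137416
Keeping only the newsletter send-present terms gives 0.026570, so
  P(newsletter send | traffic spike) = 0.026570 / 0.137416 ≈ 0.1934

With the extra evidence:
Numerator (weight on configurations with newsletter send): 0.70992*0.036 = 0.025557
The normalizing constant is 0.02*0.964 + 0.70992*0.036 = 0.044837
P(newsletter send | traffic spike, ¬viral social-media post) = 0.025557/0.044837 ≈ 0.5700
Ruling out viral social-media post raises the posterior on newsletter send — the flip side of explaining away.

Pr[newsletter send | traffic spike] ≈ 0.1934; Pr[newsletter send | traffic spike, ¬viral social-media post] ≈ 0.5700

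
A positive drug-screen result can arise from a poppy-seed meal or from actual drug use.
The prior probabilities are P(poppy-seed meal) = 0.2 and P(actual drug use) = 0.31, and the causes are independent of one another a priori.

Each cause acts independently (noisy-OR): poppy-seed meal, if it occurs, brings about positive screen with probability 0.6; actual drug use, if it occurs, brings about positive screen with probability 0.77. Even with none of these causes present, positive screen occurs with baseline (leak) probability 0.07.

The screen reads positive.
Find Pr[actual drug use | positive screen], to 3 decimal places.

Under noisy-OR, P(positive screen | causes) = 1 − (1−0.07)·∏(1−qᵢ) over the active causes.
For the numerator, keep only actual drug use=true terms: 0.194953 + 0.056695 = 0.251648
Denominator P(positive screen): 0.07*0.8*0.69 + 0.7861*0.8*0.31 + 0.628*0.2*0.69 + 0.91444*0.2*0.31 = 0.376952
P(actual drug use | positive screen) = 0.251648/0.376952 ≈ 0.668

Pr[actual drug use | positive screen] ≈ 0.668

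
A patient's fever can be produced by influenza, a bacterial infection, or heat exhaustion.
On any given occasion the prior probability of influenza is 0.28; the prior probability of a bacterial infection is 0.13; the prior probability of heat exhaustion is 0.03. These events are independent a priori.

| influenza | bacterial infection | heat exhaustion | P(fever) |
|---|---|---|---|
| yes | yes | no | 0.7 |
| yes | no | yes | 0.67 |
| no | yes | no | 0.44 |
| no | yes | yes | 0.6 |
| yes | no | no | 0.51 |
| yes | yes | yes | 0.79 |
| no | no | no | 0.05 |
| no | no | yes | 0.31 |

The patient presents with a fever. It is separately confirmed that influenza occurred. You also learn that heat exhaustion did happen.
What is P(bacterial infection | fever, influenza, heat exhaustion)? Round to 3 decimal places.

P(bacterial infection | fever, influenza, heat exhaustion) ≈ 0.150

By total probability over both values of bacterial infection:
  P(fever | influenza, heat exhaustion) = 0.67×0.87 + 0.79×0.13
        = 0.582900 + 0.102700 = 0.685600
Configurations with bacterial infection contribute 0.102700, so
  P(bacterial infection | fever, influenza, heat exhaustion) = 0.102700 / 0.685600 ≈ 0.150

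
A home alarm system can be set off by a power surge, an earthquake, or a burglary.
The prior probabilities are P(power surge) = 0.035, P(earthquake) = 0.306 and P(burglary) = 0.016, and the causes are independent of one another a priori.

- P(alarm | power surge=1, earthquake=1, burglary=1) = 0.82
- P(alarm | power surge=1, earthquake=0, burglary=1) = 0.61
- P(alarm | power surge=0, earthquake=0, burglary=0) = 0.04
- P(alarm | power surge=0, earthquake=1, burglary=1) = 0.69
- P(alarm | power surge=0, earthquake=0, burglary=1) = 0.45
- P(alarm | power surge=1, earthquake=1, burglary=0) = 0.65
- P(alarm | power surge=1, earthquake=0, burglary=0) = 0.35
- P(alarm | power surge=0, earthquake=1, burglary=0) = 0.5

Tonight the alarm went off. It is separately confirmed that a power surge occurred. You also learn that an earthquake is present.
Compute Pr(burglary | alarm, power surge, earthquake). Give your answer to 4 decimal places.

Pr(burglary | alarm, power surge, earthquake) ≈ 0.0201

P(alarm | power surge, earthquake) = 0.65*0.984 + 0.82*0.016 = 0.639600 + 0.013120 = 0.652720
Of this, 0.013120 comes from 0.82*0.016 (the burglary=true cases).
So P(burglary | alarm, power surge, earthquake) = 0.013120/0.652720 ≈ 0.0201.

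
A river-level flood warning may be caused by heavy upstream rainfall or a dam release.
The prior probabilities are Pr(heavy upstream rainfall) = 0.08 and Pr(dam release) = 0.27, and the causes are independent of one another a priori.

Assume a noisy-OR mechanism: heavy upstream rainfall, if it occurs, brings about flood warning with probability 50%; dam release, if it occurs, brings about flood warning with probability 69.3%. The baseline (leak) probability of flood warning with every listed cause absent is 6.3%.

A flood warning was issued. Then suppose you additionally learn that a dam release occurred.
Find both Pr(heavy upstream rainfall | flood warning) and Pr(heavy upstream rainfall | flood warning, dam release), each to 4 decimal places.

Under noisy-OR, P(flood warning | causes) = 1 − (1−0.063)·∏(1−qᵢ) over the active causes.
P(flood warning) = 0.063*0.92*0.73 + 0.712341*0.92*0.27 + 0.5315*0.08*0.73 + 0.85617*0.08*0.27 = 0.042311 + 0.176946 + 0.031040 + 0.018493 = 0.268790
The heavy upstream rainfall-present share is 0.031040 + 0.018493 = 0.049533.
Hence the posterior is 0.049533/0.268790 ≈ 0.1843.

Now also conditioning on dam release=true:
By total probability over both values of heavy upstream rainfall:
  P(flood warning | dam release) = 0.712341×0.92 + 0.85617×0.08
        = 0.655354 + 0.068494 = 0.723848
Configurations with heavy upstream rainfall contribute 0.068494, so
  P(heavy upstream rainfall | flood warning, dam release) = 0.068494 / 0.723848 ≈ 0.0946
— dam release explains away the evidence for heavy upstream rainfall.

Pr(heavy upstream rainfall | flood warning) ≈ 0.1843; Pr(heavy upstream rainfall | flood warning, dam release) ≈ 0.0946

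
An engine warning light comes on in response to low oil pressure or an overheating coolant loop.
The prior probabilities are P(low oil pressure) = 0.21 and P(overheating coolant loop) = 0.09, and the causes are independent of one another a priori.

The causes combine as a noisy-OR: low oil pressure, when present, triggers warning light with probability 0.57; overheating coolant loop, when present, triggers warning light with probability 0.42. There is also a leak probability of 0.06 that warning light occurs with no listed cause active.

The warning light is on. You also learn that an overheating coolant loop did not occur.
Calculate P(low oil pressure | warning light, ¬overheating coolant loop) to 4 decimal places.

P(low oil pressure | warning light, ¬overheating coolant loop) ≈ 0.7252

Under noisy-OR, P(warning light | causes) = 1 − (1−0.06)·∏(1−qᵢ) over the active causes.
Numerator (weight on configurations with low oil pressure): 0.5958·0.21 = 0.125118
The normalizing constant is 0.06·0.79 + 0.5958·0.21 = 0.172518
P(low oil pressure | warning light, ¬overheating coolant loop) = 0.125118/0.172518 ≈ 0.7252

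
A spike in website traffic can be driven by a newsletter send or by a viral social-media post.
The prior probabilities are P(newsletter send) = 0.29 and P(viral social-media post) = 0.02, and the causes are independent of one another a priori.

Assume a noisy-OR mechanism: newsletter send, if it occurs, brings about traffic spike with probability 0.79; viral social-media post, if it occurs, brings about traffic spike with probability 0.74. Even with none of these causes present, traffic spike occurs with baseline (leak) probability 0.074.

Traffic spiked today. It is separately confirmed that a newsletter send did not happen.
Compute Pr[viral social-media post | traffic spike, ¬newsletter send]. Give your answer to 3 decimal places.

Under noisy-OR, P(traffic spike | causes) = 1 − (1−0.074)·∏(1−qᵢ) over the active causes.
P(traffic spike | ¬newsletter send) = 0.074*0.98 + 0.75924*0.02 = 0.072520 + 0.015185 = 0.087705
Restricting to configurations with viral social-media post present: 0.75924*0.02 = 0.015185.
P(viral social-media post | traffic spike, ¬newsletter send) = 0.015185 / 0.087705 ≈ 0.173

Pr[viral social-media post | traffic spike, ¬newsletter send] ≈ 0.173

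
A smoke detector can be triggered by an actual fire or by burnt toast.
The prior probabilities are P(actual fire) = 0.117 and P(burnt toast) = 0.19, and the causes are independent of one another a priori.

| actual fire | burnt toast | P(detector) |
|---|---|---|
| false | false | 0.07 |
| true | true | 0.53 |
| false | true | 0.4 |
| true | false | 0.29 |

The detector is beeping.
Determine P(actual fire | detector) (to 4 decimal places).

P(actual fire | detector) ≈ 0.2510

Sum P(detector|·) weighted by the priors over the 4 (actual fire, burnt toast) configurations:
  P(detector) = 0.07×0.883×0.81 + 0.4×0.883×0.19 + 0.29×0.117×0.81 + 0.53×0.117×0.19
        = 0.050066 + 0.067108 + 0.027483 + 0.011782 = 0.156439
The terms with actual fire present sum to 0.039265, so
  P(actual fire | detector) = 0.039265 / 0.156439 ≈ 0.2510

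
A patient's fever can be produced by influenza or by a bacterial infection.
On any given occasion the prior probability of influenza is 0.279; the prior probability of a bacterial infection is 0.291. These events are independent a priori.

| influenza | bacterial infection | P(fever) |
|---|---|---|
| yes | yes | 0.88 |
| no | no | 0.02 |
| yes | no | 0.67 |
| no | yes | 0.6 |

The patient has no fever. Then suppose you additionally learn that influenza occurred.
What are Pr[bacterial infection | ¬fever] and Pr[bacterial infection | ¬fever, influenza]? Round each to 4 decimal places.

Pr[bacterial infection | ¬fever] ≈ 0.1419; Pr[bacterial infection | ¬fever, influenza] ≈ 0.1299

For the numerator, keep only bacterial infection=true terms: 0.083924 + 0.009743 = 0.093667
The normalizing constant is 0.98*0.721*0.709 + 0.4*0.721*0.291 + 0.33*0.279*0.709 + 0.12*0.279*0.291 = 0.659910
P(bacterial infection | ¬fever) = 0.093667/0.659910 ≈ 0.1419

With the extra evidence:
Sum P(¬fever|·) weighted by the priors over both values of bacterial infection:
  P(¬fever | influenza) = 0.33·0.709 + 0.12·0.291
        = 0.233970 + 0.034920 = 0.268890
Keeping only the bacterial infection-present terms gives 0.034920, so
  P(bacterial infection | ¬fever, influenza) = 0.034920 / 0.268890 ≈ 0.1299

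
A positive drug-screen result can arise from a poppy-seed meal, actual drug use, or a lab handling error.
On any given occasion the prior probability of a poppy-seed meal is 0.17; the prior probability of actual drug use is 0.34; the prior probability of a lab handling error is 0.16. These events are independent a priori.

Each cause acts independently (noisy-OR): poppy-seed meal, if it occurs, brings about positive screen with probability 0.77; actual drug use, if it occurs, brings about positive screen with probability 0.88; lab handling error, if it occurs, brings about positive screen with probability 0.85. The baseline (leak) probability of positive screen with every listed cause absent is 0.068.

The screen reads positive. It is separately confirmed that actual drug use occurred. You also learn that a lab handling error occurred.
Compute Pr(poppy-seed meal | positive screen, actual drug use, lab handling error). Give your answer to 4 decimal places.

Under noisy-OR, P(positive screen | causes) = 1 − (1−0.068)·∏(1−qᵢ) over the active causes.
Sum P(positive screen|·) weighted by the priors over both values of poppy-seed meal:
  P(positive screen | actual drug use, lab handling error) = 0.983224×0.83 + 0.996142×0.17
        = 0.816076 + 0.169344 = 0.985420
Keeping only the poppy-seed meal-present terms gives 0.169344, so
  P(poppy-seed meal | positive screen, actual drug use, lab handling error) = 0.169344 / 0.985420 ≈ 0.1718

Pr(poppy-seed meal | positive screen, actual drug use, lab handling error) ≈ 0.1718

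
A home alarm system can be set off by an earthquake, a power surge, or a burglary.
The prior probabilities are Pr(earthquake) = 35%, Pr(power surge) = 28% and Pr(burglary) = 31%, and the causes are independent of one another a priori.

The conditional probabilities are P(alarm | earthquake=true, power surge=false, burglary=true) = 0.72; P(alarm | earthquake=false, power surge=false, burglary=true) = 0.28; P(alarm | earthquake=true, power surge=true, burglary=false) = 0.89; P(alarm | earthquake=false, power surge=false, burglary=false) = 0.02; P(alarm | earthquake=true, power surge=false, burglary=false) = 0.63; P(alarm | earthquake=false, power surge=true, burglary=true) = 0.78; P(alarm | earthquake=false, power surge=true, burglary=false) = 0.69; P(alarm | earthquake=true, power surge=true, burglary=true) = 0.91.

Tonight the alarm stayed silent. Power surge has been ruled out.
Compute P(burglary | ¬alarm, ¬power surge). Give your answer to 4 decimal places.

P(¬alarm | ¬power surge) = 0.98×0.65×0.69 + 0.72×0.65×0.31 + 0.37×0.35×0.69 + 0.28×0.35×0.31 = 0.439530 + 0.145080 + 0.089355 + 0.030380 = 0.704345
Restricting to configurations with burglary present: 0.145080 + 0.030380 = 0.175460.
P(burglary | ¬alarm, ¬power surge) = 0.175460 / 0.704345 ≈ 0.2491

P(burglary | ¬alarm, ¬power surge) ≈ 0.2491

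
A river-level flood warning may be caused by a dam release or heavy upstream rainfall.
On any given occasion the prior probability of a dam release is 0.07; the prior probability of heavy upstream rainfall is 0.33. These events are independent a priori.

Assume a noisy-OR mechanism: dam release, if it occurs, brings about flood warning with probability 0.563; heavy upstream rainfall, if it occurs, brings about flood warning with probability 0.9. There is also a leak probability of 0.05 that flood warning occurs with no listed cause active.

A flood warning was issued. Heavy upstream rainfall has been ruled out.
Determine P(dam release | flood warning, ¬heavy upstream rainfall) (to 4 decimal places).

P(dam release | flood warning, ¬heavy upstream rainfall) ≈ 0.4682

Under noisy-OR, P(flood warning | causes) = 1 − (1−0.05)·∏(1−qᵢ) over the active causes.
P(flood warning | ¬heavy upstream rainfall) = 0.05·0.93 + 0.58485·0.07 = 0.046500 + 0.040940 = 0.087440
Restricting to configurations with dam release present: 0.58485·0.07 = 0.040940.
Hence the posterior is 0.040940/0.087440 ≈ 0.4682.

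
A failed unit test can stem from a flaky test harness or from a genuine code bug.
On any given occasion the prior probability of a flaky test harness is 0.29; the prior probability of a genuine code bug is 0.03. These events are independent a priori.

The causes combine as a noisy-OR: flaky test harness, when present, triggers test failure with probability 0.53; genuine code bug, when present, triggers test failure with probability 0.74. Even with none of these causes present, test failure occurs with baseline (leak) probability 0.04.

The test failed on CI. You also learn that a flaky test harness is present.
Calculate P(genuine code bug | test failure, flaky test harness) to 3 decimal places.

Under noisy-OR, P(test failure | causes) = 1 − (1−0.04)·∏(1−qᵢ) over the active causes.
P(test failure | flaky test harness) = 0.5488·0.97 + 0.882688·0.03 = 0.532336 + 0.026481 = 0.558817
The genuine code bug-present share is 0.882688·0.03 = 0.026481.
Hence the posterior is 0.026481/0.558817 ≈ 0.047.

P(genuine code bug | test failure, flaky test harness) ≈ 0.047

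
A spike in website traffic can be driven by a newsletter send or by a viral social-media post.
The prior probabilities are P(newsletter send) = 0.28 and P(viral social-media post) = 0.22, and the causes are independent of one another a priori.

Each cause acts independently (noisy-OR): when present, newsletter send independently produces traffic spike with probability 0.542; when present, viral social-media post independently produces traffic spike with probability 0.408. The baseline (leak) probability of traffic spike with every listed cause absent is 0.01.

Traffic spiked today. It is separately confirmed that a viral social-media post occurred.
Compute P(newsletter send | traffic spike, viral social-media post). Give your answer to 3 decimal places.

Under noisy-OR, P(traffic spike | causes) = 1 − (1−0.01)·∏(1−qᵢ) over the active causes.
Weight on newsletter send=true, given the evidence: 0.731575·0.28 = 0.204841
Normalizer over all consistent configurations: 0.41392·0.72 + 0.731575·0.28 = 0.502863
Posterior = 0.204841 / 0.502863 ≈ 0.407

P(newsletter send | traffic spike, viral social-media post) ≈ 0.407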